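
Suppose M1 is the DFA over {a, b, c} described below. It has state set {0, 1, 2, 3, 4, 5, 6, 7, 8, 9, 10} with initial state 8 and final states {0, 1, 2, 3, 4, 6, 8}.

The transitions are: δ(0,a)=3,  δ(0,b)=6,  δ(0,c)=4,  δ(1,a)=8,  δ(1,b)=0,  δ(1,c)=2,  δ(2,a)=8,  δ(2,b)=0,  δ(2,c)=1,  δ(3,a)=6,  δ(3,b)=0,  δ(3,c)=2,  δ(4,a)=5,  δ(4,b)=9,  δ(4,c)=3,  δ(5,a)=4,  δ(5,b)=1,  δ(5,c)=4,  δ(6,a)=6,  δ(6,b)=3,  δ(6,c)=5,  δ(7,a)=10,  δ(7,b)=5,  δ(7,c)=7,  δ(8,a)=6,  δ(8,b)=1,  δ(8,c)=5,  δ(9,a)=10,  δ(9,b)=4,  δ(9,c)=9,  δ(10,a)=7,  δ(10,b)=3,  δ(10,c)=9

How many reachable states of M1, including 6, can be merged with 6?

All states are reachable from the start state.
Initial partition by acceptance: {0,1,2,3,4,6,8} | {5,7,9,10}.
Split {0,1,2,3,4,6,8} by δ(·,a) → {0,1,2,3,6,8} and {4}.
On input c, block {0,1,2,3,6,8} splits into {1,2,3} and {6,8} and {0}.
On input a, block {5,7,9,10} splits into {7,9,10} and {5}.
On input b, block {7,9,10} splits into {7} and {9} and {10}.
Stable partition: {1,2,3} | {7} | {4} | {6,8} | {0} | {5} | {9} | {10} — 8 equivalence classes.
The equivalence class containing 6 is {6,8}, of size 2.

2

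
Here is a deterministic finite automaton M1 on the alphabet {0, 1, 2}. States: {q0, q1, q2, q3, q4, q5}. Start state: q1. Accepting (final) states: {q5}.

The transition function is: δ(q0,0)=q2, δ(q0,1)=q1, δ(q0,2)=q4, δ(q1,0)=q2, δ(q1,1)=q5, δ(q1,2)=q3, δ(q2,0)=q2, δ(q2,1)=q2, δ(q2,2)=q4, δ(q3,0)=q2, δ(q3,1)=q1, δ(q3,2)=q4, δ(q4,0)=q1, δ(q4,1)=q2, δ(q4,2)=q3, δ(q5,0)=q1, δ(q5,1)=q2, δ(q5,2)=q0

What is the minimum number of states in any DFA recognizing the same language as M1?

5

Every state is reachable, so we keep all 6.
Initial partition by acceptance: {q5} | {q0,q1,q2,q3,q4}.
Split {q0,q1,q2,q3,q4} by δ(·,1) → {q0,q2,q3,q4} and {q1}.
Split {q0,q2,q3,q4} by δ(·,0) → {q0,q2,q3} and {q4}.
Refine {q0,q2,q3} on symbol 1: members go to different blocks, giving {q0,q3} and {q2}.
No further refinement is possible. Final partition (5 blocks): {q5} | {q0,q3} | {q1} | {q4} | {q2}.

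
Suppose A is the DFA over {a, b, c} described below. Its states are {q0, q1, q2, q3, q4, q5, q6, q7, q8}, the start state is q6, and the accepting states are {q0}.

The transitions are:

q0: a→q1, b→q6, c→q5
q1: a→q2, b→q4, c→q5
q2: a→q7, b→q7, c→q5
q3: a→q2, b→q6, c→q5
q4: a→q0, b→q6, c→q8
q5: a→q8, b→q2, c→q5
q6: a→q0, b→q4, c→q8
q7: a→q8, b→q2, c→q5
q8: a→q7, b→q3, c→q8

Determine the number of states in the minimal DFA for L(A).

P0 = {q0} | {q1,q2,q3,q4,q5,q6,q7,q8}.
Split {q1,q2,q3,q4,q5,q6,q7,q8} by δ(·,a) → {q1,q2,q3,q5,q7,q8} and {q4,q6}.
On input b, block {q1,q2,q3,q5,q7,q8} splits into {q2,q5,q7,q8} and {q1,q3}.
Split {q2,q5,q7,q8} by δ(·,b) → {q2,q5,q7} and {q8}.
Refine {q2,q5,q7} on symbol a: members go to different blocks, giving {q5,q7} and {q2}.
No further refinement is possible. Final partition (6 blocks): {q0} | {q5,q7} | {q4,q6} | {q1,q3} | {q8} | {q2}.

6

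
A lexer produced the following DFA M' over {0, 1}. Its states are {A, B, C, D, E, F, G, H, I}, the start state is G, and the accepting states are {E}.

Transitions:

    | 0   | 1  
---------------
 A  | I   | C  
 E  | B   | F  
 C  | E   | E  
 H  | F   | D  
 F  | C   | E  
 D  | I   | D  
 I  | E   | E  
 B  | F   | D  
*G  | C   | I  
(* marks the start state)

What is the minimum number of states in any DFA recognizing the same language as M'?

6

States {A,H} cannot be reached from the start state, so discard them.
Start with accepting vs non-accepting: {E} | {B,C,D,F,G,I}.
On input 0, block {B,C,D,F,G,I} splits into {B,D,F,G} and {C,I}.
On input 0, block {B,D,F,G} splits into {D,F,G} and {B}.
On input 1, block {D,F,G} splits into {D} and {F} and {G}.
Stable partition: {E} | {D} | {C,I} | {B} | {F} | {G} — 6 equivalence classes.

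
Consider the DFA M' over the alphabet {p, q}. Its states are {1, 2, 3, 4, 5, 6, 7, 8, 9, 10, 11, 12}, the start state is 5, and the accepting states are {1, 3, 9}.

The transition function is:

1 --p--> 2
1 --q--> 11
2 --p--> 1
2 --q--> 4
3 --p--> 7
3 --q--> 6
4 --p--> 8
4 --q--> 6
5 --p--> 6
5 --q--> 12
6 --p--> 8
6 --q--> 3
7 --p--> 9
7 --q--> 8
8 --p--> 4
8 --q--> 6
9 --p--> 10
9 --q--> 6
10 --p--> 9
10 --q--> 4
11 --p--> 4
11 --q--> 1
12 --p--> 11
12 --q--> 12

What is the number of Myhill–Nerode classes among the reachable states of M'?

5

Initial partition by acceptance: {1,3,9} | {2,4,5,6,7,8,10,11,12}.
On input p, block {2,4,5,6,7,8,10,11,12} splits into {4,5,6,8,11,12} and {2,7,10}.
Refine {4,5,6,8,11,12} on symbol q: members go to different blocks, giving {4,5,8,12} and {6,11}.
Refine {4,5,8,12} on symbol p: members go to different blocks, giving {4,8} and {5,12}.
Stable partition: {1,3,9} | {4,8} | {2,7,10} | {6,11} | {5,12} — 5 equivalence classes.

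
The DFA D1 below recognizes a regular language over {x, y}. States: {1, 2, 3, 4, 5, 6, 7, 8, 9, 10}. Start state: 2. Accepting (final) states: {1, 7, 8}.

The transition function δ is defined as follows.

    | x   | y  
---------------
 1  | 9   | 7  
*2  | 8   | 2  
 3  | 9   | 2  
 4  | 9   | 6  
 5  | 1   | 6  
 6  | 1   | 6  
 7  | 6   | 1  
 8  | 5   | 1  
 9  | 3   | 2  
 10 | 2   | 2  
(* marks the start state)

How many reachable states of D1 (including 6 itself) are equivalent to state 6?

2

States {4,10} cannot be reached from the start state, so discard them.
Initial partition by acceptance: {1,7,8} | {2,3,5,6,9}.
Refine {2,3,5,6,9} on symbol x: members go to different blocks, giving {2,5,6} and {3,9}.
On input x, block {1,7,8} splits into {7,8} and {1}.
Refine {2,5,6} on symbol x: members go to different blocks, giving {5,6} and {2}.
Stable partition: {7,8} | {5,6} | {3,9} | {1} | {2} — 5 equivalence classes.
State 6 belongs to the block {5,6}, which has 2 states.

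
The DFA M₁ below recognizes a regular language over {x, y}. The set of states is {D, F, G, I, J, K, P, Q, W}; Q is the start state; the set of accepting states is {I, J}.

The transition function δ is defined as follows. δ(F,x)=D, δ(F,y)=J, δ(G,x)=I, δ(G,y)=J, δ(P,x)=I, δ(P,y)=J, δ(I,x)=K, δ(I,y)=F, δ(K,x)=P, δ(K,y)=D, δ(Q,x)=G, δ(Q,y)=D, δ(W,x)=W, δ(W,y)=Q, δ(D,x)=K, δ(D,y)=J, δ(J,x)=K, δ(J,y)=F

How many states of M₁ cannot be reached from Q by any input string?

1

BFS from Q reaches {D, F, G, I, J, K, P, Q}; the 1 state(s) W are never visited.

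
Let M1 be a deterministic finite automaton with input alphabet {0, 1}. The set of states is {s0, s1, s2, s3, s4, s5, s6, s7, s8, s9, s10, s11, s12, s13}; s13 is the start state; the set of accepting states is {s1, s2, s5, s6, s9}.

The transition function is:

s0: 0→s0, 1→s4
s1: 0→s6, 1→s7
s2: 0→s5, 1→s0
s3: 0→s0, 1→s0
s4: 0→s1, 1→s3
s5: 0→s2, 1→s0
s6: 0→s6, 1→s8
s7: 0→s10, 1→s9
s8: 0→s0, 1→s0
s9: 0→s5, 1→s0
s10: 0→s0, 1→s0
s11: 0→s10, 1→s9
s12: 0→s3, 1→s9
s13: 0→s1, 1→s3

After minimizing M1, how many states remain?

States {s11,s12} cannot be reached from the start state, so discard them.
P0 = {s1,s2,s5,s6,s9} | {s0,s3,s4,s7,s8,s10,s13}.
On input 0, block {s0,s3,s4,s7,s8,s10,s13} splits into {s0,s3,s7,s8,s10} and {s4,s13}.
On input 1, block {s0,s3,s7,s8,s10} splits into {s3,s8,s10} and {s0} and {s7}.
On input 1, block {s1,s2,s5,s6,s9} splits into {s2,s5,s9} and {s1} and {s6}.
The partition is now stable with 7 blocks: {s2,s5,s9} | {s3,s8,s10} | {s4,s13} | {s0} | {s7} | {s1} | {s6}.

7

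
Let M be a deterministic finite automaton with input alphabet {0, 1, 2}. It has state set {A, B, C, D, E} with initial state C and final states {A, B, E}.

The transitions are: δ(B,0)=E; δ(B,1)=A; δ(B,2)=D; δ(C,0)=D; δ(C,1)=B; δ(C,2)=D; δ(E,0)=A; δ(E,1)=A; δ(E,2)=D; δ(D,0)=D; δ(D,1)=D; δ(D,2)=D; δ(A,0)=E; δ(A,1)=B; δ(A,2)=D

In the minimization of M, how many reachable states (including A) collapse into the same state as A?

Initial partition by acceptance: {A,B,E} | {C,D}.
Split {C,D} by δ(·,1) → {C} and {D}.
Stable partition: {A,B,E} | {C} | {D} — 3 equivalence classes.
The equivalence class containing A is {A,B,E}, of size 3.

3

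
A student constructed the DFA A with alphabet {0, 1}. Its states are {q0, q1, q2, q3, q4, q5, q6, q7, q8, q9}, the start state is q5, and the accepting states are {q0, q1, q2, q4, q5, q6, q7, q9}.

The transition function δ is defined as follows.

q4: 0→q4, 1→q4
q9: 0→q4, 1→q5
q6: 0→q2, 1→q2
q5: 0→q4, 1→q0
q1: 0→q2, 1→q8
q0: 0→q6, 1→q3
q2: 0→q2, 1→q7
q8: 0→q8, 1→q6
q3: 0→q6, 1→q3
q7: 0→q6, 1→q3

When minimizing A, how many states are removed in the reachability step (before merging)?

3

No path from q5 leads to q1, q8, q9; the other 7 states are all reachable.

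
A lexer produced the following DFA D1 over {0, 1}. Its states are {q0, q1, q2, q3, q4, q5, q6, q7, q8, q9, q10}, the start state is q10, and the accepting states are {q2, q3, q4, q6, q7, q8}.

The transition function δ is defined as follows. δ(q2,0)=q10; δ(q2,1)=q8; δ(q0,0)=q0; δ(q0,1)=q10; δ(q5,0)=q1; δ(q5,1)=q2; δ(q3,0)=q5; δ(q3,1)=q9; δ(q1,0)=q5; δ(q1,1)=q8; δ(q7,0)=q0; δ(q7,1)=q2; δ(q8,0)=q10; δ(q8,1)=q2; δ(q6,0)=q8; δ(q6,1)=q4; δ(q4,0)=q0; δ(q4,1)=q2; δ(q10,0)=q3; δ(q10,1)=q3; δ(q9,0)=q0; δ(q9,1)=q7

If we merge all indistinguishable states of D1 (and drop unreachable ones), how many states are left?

7

States {q4,q6} cannot be reached from the start state, so discard them.
Initial partition by acceptance: {q2,q3,q7,q8} | {q0,q1,q5,q9,q10}.
On input 1, block {q2,q3,q7,q8} splits into {q2,q7,q8} and {q3}.
Split {q0,q1,q5,q9,q10} by δ(·,0) → {q0,q1,q5,q9} and {q10}.
Refine {q2,q7,q8} on symbol 0: members go to different blocks, giving {q2,q8} and {q7}.
On input 1, block {q0,q1,q5,q9} splits into {q1,q5} and {q0} and {q9}.
Stable partition: {q2,q8} | {q1,q5} | {q3} | {q10} | {q7} | {q0} | {q9} — 7 equivalence classes.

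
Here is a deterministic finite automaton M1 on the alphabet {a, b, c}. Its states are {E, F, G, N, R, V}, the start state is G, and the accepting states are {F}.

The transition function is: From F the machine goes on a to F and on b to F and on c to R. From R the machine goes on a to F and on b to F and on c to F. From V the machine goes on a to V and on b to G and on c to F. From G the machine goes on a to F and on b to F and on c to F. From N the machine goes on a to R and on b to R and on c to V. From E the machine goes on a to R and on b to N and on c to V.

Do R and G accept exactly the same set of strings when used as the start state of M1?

Reachable states from the start: {F,G,R}. Unreachable: {E,N,V} — drop them.
Initial partition by acceptance: {F} | {G,R}.
Stable partition: {F} | {G,R} — 2 equivalence classes.
R and G lie in the same block of the stable partition, so they are equivalent — no string distinguishes them.

Yes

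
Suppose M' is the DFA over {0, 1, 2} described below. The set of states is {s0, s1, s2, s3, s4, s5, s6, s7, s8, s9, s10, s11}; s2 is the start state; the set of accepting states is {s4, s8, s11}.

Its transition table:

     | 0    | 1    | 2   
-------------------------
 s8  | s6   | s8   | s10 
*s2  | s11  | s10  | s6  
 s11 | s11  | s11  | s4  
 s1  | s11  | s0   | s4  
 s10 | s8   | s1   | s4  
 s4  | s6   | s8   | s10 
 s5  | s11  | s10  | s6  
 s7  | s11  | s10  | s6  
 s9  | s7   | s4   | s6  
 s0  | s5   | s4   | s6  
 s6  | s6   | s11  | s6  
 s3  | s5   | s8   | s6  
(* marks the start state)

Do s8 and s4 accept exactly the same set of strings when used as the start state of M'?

Yes

First remove the unreachable states {s3,s7,s9}; 9 states remain.
Start with accepting vs non-accepting: {s4,s8,s11} | {s0,s1,s2,s5,s6,s10}.
Refine {s4,s8,s11} on symbol 0: members go to different blocks, giving {s4,s8} and {s11}.
Refine {s0,s1,s2,s5,s6,s10} on symbol 0: members go to different blocks, giving {s1,s2,s5} and {s0,s6} and {s10}.
Refine {s1,s2,s5} on symbol 1: members go to different blocks, giving {s2,s5} and {s1}.
Refine {s0,s6} on symbol 0: members go to different blocks, giving {s0} and {s6}.
Stable partition: {s4,s8} | {s2,s5} | {s11} | {s0} | {s10} | {s1} | {s6} — 7 equivalence classes.
s8 and s4 lie in the same block of the stable partition, so they are equivalent — no string distinguishes them.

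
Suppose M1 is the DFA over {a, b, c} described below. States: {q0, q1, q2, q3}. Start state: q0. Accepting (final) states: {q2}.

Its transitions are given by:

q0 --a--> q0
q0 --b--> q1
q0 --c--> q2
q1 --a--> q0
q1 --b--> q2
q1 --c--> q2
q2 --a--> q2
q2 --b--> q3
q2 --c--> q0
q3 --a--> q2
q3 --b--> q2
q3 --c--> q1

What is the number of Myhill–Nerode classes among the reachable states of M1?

4

All states are reachable from the start state.
P0 = {q2} | {q0,q1,q3}.
Refine {q0,q1,q3} on symbol a: members go to different blocks, giving {q0,q1} and {q3}.
Refine {q0,q1} on symbol b: members go to different blocks, giving {q0} and {q1}.
No further refinement is possible. Final partition (4 blocks): {q2} | {q0} | {q3} | {q1}.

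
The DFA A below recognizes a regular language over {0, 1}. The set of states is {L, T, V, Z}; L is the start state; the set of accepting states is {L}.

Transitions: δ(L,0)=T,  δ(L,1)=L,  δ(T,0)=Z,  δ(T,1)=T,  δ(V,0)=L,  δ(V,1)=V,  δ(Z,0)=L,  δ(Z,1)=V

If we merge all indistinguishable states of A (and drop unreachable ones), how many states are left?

3

P0 = {L} | {T,V,Z}.
Refine {T,V,Z} on symbol 0: members go to different blocks, giving {V,Z} and {T}.
The partition is now stable with 3 blocks: {L} | {V,Z} | {T}.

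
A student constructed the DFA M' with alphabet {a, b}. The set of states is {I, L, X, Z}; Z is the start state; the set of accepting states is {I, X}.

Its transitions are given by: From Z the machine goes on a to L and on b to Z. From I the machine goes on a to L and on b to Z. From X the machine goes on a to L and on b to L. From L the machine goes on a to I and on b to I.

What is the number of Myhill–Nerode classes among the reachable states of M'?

3

First remove the unreachable states {X}; 3 states remain.
P0 = {I} | {L,Z}.
On input a, block {L,Z} splits into {Z} and {L}.
The partition is now stable with 3 blocks: {I} | {Z} | {L}.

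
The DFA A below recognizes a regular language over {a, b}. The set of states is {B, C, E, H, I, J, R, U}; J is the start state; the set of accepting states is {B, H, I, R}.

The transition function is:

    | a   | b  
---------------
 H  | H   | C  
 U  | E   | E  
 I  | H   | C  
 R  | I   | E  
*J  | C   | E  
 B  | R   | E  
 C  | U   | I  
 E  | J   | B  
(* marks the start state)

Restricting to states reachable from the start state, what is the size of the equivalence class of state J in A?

2

Every state is reachable, so we keep all 8.
P0 = {B,H,I,R} | {C,E,J,U}.
On input b, block {C,E,J,U} splits into {C,E} and {J,U}.
The partition is now stable with 3 blocks: {B,H,I,R} | {C,E} | {J,U}.
State J belongs to the block {J,U}, which has 2 states.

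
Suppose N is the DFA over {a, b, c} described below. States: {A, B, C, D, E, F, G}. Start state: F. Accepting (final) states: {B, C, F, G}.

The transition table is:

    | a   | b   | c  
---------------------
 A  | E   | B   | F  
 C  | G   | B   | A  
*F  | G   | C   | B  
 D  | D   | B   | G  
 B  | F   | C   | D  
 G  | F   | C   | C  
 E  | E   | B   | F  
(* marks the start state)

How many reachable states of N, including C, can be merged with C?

Start with accepting vs non-accepting: {B,C,F,G} | {A,D,E}.
On input c, block {B,C,F,G} splits into {B,C} and {F,G}.
No further refinement is possible. Final partition (3 blocks): {B,C} | {A,D,E} | {F,G}.
The equivalence class containing C is {B,C}, of size 2.

2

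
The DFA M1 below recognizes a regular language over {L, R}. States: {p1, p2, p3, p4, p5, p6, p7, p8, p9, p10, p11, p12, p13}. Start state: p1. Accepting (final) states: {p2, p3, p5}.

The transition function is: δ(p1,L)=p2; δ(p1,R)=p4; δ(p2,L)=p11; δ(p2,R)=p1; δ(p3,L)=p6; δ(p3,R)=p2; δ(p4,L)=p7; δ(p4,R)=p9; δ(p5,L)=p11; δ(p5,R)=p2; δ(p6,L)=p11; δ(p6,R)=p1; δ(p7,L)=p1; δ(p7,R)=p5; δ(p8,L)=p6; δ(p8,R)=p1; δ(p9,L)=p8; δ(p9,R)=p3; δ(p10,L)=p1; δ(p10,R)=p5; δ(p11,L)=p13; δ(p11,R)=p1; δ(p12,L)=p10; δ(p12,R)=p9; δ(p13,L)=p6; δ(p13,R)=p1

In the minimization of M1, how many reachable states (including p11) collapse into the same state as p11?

4

Reachable states from the start: {p1,p2,p3,p4,p5,p6,p7,p8,p9,p11,p13}. Unreachable: {p10,p12} — drop them.
Start with accepting vs non-accepting: {p2,p3,p5} | {p1,p4,p6,p7,p8,p9,p11,p13}.
Split {p2,p3,p5} by δ(·,R) → {p3,p5} and {p2}.
Split {p1,p4,p6,p7,p8,p9,p11,p13} by δ(·,L) → {p4,p6,p7,p8,p9,p11,p13} and {p1}.
On input L, block {p4,p6,p7,p8,p9,p11,p13} splits into {p4,p6,p8,p9,p11,p13} and {p7}.
Split {p4,p6,p8,p9,p11,p13} by δ(·,L) → {p6,p8,p9,p11,p13} and {p4}.
On input R, block {p6,p8,p9,p11,p13} splits into {p6,p8,p11,p13} and {p9}.
The partition is now stable with 7 blocks: {p3,p5} | {p6,p8,p11,p13} | {p2} | {p1} | {p7} | {p4} | {p9}.
State p11 belongs to the block {p6,p8,p11,p13}, which has 4 states.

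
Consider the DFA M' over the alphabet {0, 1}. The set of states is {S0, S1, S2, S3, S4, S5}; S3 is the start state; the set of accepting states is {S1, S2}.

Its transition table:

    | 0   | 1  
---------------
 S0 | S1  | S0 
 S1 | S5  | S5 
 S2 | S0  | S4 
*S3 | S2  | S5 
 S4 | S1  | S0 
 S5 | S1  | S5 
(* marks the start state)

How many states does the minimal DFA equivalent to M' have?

Every state is reachable, so we keep all 6.
Initial partition by acceptance: {S1,S2} | {S0,S3,S4,S5}.
Stable partition: {S1,S2} | {S0,S3,S4,S5} — 2 equivalence classes.

2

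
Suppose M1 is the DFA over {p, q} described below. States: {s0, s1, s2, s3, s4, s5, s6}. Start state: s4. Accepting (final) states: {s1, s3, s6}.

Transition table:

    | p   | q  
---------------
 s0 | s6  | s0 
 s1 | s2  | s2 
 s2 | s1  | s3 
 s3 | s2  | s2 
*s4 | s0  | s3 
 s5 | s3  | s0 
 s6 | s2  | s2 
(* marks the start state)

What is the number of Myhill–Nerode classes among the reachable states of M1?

4

States {s5} cannot be reached from the start state, so discard them.
Initial partition by acceptance: {s1,s3,s6} | {s0,s2,s4}.
Refine {s0,s2,s4} on symbol p: members go to different blocks, giving {s0,s2} and {s4}.
Refine {s0,s2} on symbol q: members go to different blocks, giving {s0} and {s2}.
Stable partition: {s1,s3,s6} | {s0} | {s4} | {s2} — 4 equivalence classes.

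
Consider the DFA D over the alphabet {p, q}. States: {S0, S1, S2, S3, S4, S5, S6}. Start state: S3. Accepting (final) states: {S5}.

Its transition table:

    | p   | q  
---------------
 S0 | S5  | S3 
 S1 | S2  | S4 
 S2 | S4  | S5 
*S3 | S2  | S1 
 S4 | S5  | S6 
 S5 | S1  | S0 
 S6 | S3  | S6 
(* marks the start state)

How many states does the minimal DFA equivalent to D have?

7

Every state is reachable, so we keep all 7.
Start with accepting vs non-accepting: {S5} | {S0,S1,S2,S3,S4,S6}.
Split {S0,S1,S2,S3,S4,S6} by δ(·,p) → {S1,S2,S3,S6} and {S0,S4}.
On input p, block {S1,S2,S3,S6} splits into {S1,S3,S6} and {S2}.
On input p, block {S1,S3,S6} splits into {S1,S3} and {S6}.
Refine {S1,S3} on symbol q: members go to different blocks, giving {S1} and {S3}.
Split {S0,S4} by δ(·,q) → {S0} and {S4}.
The partition is now stable with 7 blocks: {S5} | {S1} | {S0} | {S2} | {S6} | {S3} | {S4}.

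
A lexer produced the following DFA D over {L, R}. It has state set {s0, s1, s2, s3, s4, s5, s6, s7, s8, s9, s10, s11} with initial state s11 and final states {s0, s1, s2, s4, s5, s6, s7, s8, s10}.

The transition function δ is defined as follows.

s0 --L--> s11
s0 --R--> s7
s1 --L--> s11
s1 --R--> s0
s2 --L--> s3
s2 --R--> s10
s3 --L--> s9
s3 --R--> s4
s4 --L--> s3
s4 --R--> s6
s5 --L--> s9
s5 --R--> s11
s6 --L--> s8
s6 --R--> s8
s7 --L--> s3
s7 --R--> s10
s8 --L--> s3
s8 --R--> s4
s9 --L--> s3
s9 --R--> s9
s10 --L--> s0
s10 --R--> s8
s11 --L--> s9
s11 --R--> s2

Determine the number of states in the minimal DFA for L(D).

First remove the unreachable states {s1,s5}; 10 states remain.
Start with accepting vs non-accepting: {s0,s2,s4,s6,s7,s8,s10} | {s3,s9,s11}.
On input L, block {s0,s2,s4,s6,s7,s8,s10} splits into {s0,s2,s4,s7,s8} and {s6,s10}.
Split {s0,s2,s4,s7,s8} by δ(·,R) → {s2,s4,s7} and {s0,s8}.
Refine {s3,s9,s11} on symbol R: members go to different blocks, giving {s3,s11} and {s9}.
Stable partition: {s2,s4,s7} | {s3,s11} | {s6,s10} | {s0,s8} | {s9} — 5 equivalence classes.

5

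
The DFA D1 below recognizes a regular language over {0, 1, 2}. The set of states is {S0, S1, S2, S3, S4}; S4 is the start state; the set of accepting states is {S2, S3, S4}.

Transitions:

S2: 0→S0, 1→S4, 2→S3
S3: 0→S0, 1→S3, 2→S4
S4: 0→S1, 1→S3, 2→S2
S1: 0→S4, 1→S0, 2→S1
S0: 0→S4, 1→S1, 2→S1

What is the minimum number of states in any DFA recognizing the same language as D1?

Every state is reachable, so we keep all 5.
Initial partition by acceptance: {S2,S3,S4} | {S0,S1}.
No further refinement is possible. Final partition (2 blocks): {S2,S3,S4} | {S0,S1}.

2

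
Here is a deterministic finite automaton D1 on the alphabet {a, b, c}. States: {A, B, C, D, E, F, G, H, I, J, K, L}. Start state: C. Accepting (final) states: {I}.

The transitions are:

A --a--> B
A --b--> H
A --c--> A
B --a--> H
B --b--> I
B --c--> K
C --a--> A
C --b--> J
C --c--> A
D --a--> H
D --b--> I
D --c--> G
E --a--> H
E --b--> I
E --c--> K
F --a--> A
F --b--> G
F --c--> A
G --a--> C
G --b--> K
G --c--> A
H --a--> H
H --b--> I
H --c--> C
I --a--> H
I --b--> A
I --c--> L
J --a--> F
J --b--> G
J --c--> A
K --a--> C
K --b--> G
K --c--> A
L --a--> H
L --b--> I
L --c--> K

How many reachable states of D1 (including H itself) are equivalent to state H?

1

Reachable states from the start: {A,B,C,F,G,H,I,J,K,L}. Unreachable: {D,E} — drop them.
Start with accepting vs non-accepting: {I} | {A,B,C,F,G,H,J,K,L}.
On input b, block {A,B,C,F,G,H,J,K,L} splits into {A,C,F,G,J,K} and {B,H,L}.
Refine {A,C,F,G,J,K} on symbol a: members go to different blocks, giving {C,F,G,J,K} and {A}.
Split {C,F,G,J,K} by δ(·,a) → {G,J,K} and {C,F}.
Refine {B,H,L} on symbol c: members go to different blocks, giving {B,L} and {H}.
The partition is now stable with 6 blocks: {I} | {G,J,K} | {B,L} | {A} | {C,F} | {H}.
The equivalence class containing H is {H}, of size 1.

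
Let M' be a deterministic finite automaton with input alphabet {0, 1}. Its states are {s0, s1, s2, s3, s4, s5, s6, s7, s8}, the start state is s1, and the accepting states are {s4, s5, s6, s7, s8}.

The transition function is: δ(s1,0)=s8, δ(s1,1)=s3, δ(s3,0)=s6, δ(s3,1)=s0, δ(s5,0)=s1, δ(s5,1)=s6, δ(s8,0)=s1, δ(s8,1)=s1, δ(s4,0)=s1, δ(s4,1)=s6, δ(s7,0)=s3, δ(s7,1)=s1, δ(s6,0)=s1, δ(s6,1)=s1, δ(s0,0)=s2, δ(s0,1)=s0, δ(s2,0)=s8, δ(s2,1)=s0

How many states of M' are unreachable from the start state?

3

Starting at s1 and following transitions, the reachable set is {s0, s1, s2, s3, s6, s8}. That leaves s4, s5, s7 unreachable — 3 in total.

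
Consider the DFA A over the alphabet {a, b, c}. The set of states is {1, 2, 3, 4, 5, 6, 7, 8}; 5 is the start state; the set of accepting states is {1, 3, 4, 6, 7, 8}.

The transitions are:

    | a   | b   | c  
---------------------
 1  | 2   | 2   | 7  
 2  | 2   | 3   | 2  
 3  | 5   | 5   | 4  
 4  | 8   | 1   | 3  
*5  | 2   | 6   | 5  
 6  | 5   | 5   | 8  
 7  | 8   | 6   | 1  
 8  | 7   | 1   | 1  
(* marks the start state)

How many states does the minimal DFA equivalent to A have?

All states are reachable from the start state.
Start with accepting vs non-accepting: {1,3,4,6,7,8} | {2,5}.
Refine {1,3,4,6,7,8} on symbol a: members go to different blocks, giving {1,3,6} and {4,7,8}.
The partition is now stable with 3 blocks: {1,3,6} | {2,5} | {4,7,8}.

3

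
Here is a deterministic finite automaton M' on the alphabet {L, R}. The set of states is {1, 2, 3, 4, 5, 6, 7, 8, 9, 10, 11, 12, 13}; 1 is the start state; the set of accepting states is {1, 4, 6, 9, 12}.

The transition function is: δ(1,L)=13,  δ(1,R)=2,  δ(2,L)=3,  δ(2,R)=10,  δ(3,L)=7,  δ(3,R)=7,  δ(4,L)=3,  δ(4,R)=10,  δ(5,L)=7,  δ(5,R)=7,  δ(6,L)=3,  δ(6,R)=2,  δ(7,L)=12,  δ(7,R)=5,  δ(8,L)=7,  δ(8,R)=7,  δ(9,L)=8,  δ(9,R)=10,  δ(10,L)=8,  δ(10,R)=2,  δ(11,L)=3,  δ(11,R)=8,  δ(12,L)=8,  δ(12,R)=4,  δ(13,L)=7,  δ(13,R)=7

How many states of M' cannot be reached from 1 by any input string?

3

Starting at 1 and following transitions, the reachable set is {1, 2, 3, 4, 5, 7, 8, 10, 12, 13}. That leaves 6, 9, 11 unreachable — 3 in total.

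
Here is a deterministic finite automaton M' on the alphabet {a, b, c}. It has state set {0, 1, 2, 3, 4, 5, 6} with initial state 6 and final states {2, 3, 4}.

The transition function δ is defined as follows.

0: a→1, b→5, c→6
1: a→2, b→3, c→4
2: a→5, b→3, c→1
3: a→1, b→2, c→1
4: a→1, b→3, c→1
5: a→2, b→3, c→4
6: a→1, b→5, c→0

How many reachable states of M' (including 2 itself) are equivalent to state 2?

3

P0 = {2,3,4} | {0,1,5,6}.
Refine {0,1,5,6} on symbol a: members go to different blocks, giving {0,6} and {1,5}.
No further refinement is possible. Final partition (3 blocks): {2,3,4} | {0,6} | {1,5}.
The equivalence class containing 2 is {2,3,4}, of size 3.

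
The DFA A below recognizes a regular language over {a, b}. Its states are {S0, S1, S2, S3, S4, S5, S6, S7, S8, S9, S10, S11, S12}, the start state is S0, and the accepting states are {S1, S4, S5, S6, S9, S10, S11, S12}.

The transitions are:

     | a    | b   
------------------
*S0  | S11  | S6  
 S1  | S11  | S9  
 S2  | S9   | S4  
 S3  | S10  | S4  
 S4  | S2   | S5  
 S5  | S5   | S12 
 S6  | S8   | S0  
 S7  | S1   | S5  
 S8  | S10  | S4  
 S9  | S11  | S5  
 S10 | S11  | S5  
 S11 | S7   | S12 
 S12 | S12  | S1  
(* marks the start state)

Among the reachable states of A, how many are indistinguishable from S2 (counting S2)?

States {S3} cannot be reached from the start state, so discard them.
P0 = {S1,S4,S5,S6,S9,S10,S11,S12} | {S0,S2,S7,S8}.
On input a, block {S1,S4,S5,S6,S9,S10,S11,S12} splits into {S1,S5,S9,S10,S12} and {S4,S6,S11}.
Refine {S1,S5,S9,S10,S12} on symbol a: members go to different blocks, giving {S1,S9,S10} and {S5,S12}.
On input b, block {S1,S9,S10} splits into {S9,S10} and {S1}.
Split {S0,S2,S7,S8} by δ(·,a) → {S2,S8} and {S0} and {S7}.
Refine {S4,S6,S11} on symbol a: members go to different blocks, giving {S4,S6} and {S11}.
Refine {S4,S6} on symbol b: members go to different blocks, giving {S4} and {S6}.
Refine {S5,S12} on symbol b: members go to different blocks, giving {S5} and {S12}.
No further refinement is possible. Final partition (10 blocks): {S9,S10} | {S2,S8} | {S4} | {S5} | {S1} | {S0} | {S7} | {S11} | {S6} | {S12}.
The equivalence class containing S2 is {S2,S8}, of size 2.

2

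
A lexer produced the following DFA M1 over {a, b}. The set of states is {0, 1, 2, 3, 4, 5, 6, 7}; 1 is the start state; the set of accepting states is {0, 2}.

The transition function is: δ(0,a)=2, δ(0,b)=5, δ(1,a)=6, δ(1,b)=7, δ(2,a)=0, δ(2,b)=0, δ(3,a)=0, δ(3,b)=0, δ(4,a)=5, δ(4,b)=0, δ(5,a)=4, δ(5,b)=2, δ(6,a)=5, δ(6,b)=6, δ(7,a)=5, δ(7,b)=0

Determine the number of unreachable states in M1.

No path from 1 leads to 3; the other 7 states are all reachable.

1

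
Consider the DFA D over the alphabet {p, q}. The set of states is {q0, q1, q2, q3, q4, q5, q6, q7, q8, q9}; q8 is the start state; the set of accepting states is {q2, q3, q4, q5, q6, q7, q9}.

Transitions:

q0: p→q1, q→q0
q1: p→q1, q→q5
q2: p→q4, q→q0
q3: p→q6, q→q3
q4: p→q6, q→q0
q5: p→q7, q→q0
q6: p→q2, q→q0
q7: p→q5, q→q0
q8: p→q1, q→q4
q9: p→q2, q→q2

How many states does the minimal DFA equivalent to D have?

Reachable states from the start: {q0,q1,q2,q4,q5,q6,q7,q8}. Unreachable: {q3,q9} — drop them.
Start with accepting vs non-accepting: {q2,q4,q5,q6,q7} | {q0,q1,q8}.
Refine {q0,q1,q8} on symbol q: members go to different blocks, giving {q1,q8} and {q0}.
Stable partition: {q2,q4,q5,q6,q7} | {q1,q8} | {q0} — 3 equivalence classes.

3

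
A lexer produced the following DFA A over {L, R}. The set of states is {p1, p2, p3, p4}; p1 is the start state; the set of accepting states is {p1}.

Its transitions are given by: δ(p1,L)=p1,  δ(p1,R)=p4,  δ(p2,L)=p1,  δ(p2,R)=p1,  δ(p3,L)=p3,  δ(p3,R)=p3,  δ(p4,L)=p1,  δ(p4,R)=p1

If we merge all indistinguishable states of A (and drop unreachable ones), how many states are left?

2

Reachable states from the start: {p1,p4}. Unreachable: {p2,p3} — drop them.
Initial partition by acceptance: {p1} | {p4}.
The partition is now stable with 2 blocks: {p1} | {p4}.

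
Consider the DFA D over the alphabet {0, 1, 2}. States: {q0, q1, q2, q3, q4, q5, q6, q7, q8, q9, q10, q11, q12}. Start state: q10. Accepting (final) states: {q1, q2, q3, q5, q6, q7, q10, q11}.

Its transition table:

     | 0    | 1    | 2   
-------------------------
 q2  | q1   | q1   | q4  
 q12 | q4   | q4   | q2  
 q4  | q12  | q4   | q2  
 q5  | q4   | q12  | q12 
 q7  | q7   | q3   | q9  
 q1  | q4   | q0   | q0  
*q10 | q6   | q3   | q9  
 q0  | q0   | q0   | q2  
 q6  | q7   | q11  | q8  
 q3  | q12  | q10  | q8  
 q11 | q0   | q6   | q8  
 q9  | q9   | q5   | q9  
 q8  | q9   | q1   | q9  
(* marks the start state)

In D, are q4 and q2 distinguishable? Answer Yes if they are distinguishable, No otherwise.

Yes

All states are reachable from the start state.
Start with accepting vs non-accepting: {q1,q2,q3,q5,q6,q7,q10,q11} | {q0,q4,q8,q9,q12}.
On input 0, block {q1,q2,q3,q5,q6,q7,q10,q11} splits into {q1,q3,q5,q11} and {q2,q6,q7,q10}.
Split {q1,q3,q5,q11} by δ(·,1) → {q1,q5} and {q3,q11}.
On input 1, block {q0,q4,q8,q9,q12} splits into {q0,q4,q12} and {q8,q9}.
Refine {q2,q6,q7,q10} on symbol 0: members go to different blocks, giving {q6,q7,q10} and {q2}.
No further refinement is possible. Final partition (6 blocks): {q1,q5} | {q0,q4,q12} | {q6,q7,q10} | {q3,q11} | {q8,q9} | {q2}.
q4 and q2 end up in different blocks, so they are distinguishable. For instance, the string 'ε' is accepted from only q2.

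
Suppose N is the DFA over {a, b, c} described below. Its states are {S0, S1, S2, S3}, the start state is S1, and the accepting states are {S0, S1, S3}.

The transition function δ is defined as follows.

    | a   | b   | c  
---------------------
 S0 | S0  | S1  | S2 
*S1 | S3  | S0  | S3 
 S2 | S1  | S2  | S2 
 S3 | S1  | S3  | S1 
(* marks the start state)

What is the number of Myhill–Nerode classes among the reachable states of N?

All states are reachable from the start state.
Initial partition by acceptance: {S0,S1,S3} | {S2}.
Refine {S0,S1,S3} on symbol c: members go to different blocks, giving {S1,S3} and {S0}.
On input b, block {S1,S3} splits into {S1} and {S3}.
The partition is now stable with 4 blocks: {S1} | {S2} | {S0} | {S3}.

4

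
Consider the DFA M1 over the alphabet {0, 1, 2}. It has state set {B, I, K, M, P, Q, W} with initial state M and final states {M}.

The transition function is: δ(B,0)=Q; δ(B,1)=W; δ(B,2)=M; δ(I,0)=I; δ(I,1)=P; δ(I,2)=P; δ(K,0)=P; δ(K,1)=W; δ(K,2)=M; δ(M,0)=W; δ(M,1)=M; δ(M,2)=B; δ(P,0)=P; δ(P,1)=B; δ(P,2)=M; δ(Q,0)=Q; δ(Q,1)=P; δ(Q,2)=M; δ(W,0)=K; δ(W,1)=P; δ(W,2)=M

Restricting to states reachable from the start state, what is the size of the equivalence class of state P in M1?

5

Reachable states from the start: {B,K,M,P,Q,W}. Unreachable: {I} — drop them.
Start with accepting vs non-accepting: {M} | {B,K,P,Q,W}.
No further refinement is possible. Final partition (2 blocks): {M} | {B,K,P,Q,W}.
State P belongs to the block {B,K,P,Q,W}, which has 5 states.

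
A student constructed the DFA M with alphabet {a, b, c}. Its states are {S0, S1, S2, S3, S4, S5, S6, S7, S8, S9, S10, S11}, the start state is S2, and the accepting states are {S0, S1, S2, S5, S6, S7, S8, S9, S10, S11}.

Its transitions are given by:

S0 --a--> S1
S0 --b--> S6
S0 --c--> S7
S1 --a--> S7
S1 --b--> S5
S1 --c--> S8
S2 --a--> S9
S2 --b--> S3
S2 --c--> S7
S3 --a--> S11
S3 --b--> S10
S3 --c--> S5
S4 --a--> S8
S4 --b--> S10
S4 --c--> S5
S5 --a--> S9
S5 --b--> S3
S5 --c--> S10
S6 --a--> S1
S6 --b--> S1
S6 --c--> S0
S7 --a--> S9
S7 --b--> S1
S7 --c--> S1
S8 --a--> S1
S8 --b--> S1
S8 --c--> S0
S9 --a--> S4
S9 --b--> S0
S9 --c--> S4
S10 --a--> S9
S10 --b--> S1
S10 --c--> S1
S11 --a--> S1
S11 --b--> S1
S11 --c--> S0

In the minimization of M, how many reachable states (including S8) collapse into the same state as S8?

3

All states are reachable from the start state.
Initial partition by acceptance: {S0,S1,S2,S5,S6,S7,S8,S9,S10,S11} | {S3,S4}.
Split {S0,S1,S2,S5,S6,S7,S8,S9,S10,S11} by δ(·,a) → {S0,S1,S2,S5,S6,S7,S8,S10,S11} and {S9}.
On input a, block {S0,S1,S2,S5,S6,S7,S8,S10,S11} splits into {S0,S1,S6,S8,S11} and {S2,S5,S7,S10}.
Split {S0,S1,S6,S8,S11} by δ(·,a) → {S0,S6,S8,S11} and {S1}.
On input b, block {S0,S6,S8,S11} splits into {S6,S8,S11} and {S0}.
Refine {S2,S5,S7,S10} on symbol b: members go to different blocks, giving {S2,S5} and {S7,S10}.
The partition is now stable with 7 blocks: {S6,S8,S11} | {S3,S4} | {S9} | {S2,S5} | {S1} | {S0} | {S7,S10}.
State S8 belongs to the block {S6,S8,S11}, which has 3 states.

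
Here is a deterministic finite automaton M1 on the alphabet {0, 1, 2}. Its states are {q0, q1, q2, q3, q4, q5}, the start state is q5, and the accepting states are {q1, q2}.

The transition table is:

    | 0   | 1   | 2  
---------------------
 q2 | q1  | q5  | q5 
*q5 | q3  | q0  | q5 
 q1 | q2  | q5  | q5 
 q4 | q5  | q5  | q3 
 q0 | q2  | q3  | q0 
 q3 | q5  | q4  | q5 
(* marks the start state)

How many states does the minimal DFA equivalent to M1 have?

5

Initial partition by acceptance: {q1,q2} | {q0,q3,q4,q5}.
Refine {q0,q3,q4,q5} on symbol 0: members go to different blocks, giving {q3,q4,q5} and {q0}.
On input 1, block {q3,q4,q5} splits into {q3,q4} and {q5}.
Refine {q3,q4} on symbol 1: members go to different blocks, giving {q3} and {q4}.
Stable partition: {q1,q2} | {q3} | {q0} | {q5} | {q4} — 5 equivalence classes.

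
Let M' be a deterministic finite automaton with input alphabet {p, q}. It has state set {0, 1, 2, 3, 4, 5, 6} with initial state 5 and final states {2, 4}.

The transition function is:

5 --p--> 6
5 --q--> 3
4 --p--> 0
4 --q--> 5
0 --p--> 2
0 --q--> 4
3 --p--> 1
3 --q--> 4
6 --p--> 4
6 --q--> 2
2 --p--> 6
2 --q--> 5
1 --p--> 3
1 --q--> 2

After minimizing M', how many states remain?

All states are reachable from the start state.
P0 = {2,4} | {0,1,3,5,6}.
On input p, block {0,1,3,5,6} splits into {1,3,5} and {0,6}.
Refine {1,3,5} on symbol p: members go to different blocks, giving {1,3} and {5}.
No further refinement is possible. Final partition (4 blocks): {2,4} | {1,3} | {0,6} | {5}.

4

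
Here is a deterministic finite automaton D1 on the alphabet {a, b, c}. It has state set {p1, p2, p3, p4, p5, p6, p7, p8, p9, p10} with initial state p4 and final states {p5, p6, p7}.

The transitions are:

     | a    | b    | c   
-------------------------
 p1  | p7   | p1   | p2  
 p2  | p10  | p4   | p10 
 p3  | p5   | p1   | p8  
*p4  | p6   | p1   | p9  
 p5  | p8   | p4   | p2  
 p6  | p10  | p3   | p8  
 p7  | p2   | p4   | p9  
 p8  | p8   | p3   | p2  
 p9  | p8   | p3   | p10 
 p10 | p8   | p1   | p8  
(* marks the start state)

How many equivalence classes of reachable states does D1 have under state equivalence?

All states are reachable from the start state.
P0 = {p5,p6,p7} | {p1,p2,p3,p4,p8,p9,p10}.
Split {p1,p2,p3,p4,p8,p9,p10} by δ(·,a) → {p2,p8,p9,p10} and {p1,p3,p4}.
The partition is now stable with 3 blocks: {p5,p6,p7} | {p2,p8,p9,p10} | {p1,p3,p4}.

3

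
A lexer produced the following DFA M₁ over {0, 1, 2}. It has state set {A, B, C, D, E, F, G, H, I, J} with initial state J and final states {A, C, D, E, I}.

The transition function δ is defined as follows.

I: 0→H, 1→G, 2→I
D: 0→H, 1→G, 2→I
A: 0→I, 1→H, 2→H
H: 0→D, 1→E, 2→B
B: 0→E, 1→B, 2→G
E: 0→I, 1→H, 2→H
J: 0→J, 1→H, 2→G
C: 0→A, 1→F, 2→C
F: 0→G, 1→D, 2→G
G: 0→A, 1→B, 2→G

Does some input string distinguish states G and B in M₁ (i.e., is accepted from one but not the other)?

Reachable states from the start: {A,B,D,E,G,H,I,J}. Unreachable: {C,F} — drop them.
P0 = {A,D,E,I} | {B,G,H,J}.
On input 0, block {A,D,E,I} splits into {A,E} and {D,I}.
Refine {B,G,H,J} on symbol 0: members go to different blocks, giving {B,G} and {H} and {J}.
Stable partition: {A,E} | {B,G} | {D,I} | {H} | {J} — 5 equivalence classes.
G and B lie in the same block of the stable partition, so they are equivalent — no string distinguishes them.

No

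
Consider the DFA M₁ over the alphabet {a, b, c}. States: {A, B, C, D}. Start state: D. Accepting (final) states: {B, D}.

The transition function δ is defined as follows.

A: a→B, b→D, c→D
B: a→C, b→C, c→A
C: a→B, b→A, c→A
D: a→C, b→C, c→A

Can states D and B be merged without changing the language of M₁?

P0 = {B,D} | {A,C}.
Refine {A,C} on symbol b: members go to different blocks, giving {A} and {C}.
Stable partition: {B,D} | {A} | {C} — 3 equivalence classes.
D and B lie in the same block of the stable partition, so they are equivalent — no string distinguishes them.

Yes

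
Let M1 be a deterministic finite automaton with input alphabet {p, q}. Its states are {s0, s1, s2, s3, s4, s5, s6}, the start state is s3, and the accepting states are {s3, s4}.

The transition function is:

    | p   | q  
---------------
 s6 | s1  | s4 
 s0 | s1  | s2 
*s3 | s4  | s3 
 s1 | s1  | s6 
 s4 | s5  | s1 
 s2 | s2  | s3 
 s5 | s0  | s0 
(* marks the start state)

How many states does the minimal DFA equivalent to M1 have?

Every state is reachable, so we keep all 7.
P0 = {s3,s4} | {s0,s1,s2,s5,s6}.
Refine {s3,s4} on symbol p: members go to different blocks, giving {s3} and {s4}.
On input q, block {s0,s1,s2,s5,s6} splits into {s0,s1,s5} and {s2} and {s6}.
On input q, block {s0,s1,s5} splits into {s0} and {s1} and {s5}.
No further refinement is possible. Final partition (7 blocks): {s3} | {s0} | {s4} | {s2} | {s6} | {s1} | {s5}.

7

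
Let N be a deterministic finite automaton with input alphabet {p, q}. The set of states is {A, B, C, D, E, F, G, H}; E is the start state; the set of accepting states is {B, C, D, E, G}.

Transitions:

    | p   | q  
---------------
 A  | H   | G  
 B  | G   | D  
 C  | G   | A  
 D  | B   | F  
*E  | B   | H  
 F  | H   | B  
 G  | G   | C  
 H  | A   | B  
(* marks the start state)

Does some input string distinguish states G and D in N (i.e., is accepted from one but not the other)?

Yes

P0 = {B,C,D,E,G} | {A,F,H}.
Split {B,C,D,E,G} by δ(·,q) → {C,D,E} and {B,G}.
Stable partition: {C,D,E} | {A,F,H} | {B,G} — 3 equivalence classes.
G and D end up in different blocks, so they are distinguishable. For instance, the string 'q' is accepted from only G.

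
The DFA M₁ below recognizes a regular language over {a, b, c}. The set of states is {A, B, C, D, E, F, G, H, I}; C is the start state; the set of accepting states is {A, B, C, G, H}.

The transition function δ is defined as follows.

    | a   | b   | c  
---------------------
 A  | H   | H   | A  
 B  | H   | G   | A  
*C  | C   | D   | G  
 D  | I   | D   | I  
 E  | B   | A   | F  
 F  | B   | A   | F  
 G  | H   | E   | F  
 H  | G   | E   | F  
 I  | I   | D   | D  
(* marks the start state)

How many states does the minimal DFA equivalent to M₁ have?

5

Initial partition by acceptance: {A,B,C,G,H} | {D,E,F,I}.
Split {A,B,C,G,H} by δ(·,b) → {C,G,H} and {A,B}.
Split {C,G,H} by δ(·,c) → {G,H} and {C}.
Split {D,E,F,I} by δ(·,a) → {D,I} and {E,F}.
No further refinement is possible. Final partition (5 blocks): {G,H} | {D,I} | {A,B} | {C} | {E,F}.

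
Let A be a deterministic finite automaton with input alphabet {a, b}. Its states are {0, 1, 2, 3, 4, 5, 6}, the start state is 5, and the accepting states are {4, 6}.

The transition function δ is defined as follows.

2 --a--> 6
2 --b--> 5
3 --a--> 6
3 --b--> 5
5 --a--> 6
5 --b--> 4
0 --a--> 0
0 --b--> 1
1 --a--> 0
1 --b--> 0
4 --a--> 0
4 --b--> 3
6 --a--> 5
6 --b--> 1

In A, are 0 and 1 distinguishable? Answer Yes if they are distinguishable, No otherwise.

No

States {2} cannot be reached from the start state, so discard them.
Start with accepting vs non-accepting: {4,6} | {0,1,3,5}.
Refine {0,1,3,5} on symbol a: members go to different blocks, giving {0,1} and {3,5}.
On input a, block {4,6} splits into {4} and {6}.
Split {3,5} by δ(·,b) → {3} and {5}.
No further refinement is possible. Final partition (5 blocks): {4} | {0,1} | {3} | {6} | {5}.
0 and 1 lie in the same block of the stable partition, so they are equivalent — no string distinguishes them.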